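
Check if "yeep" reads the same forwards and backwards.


Word: "yeep"
Reversed: "peey"
Forward == Backward? yeep != peey
Palindrome = No


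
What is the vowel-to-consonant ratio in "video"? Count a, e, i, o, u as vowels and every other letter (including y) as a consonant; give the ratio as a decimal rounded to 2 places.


Word: "video"
Vowels (a,e,i,o,u): 3
Consonants: 2
Ratio = 3/2
= 1.50


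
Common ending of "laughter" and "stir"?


Word 1: "laughter"
Word 2: "stir"
Comparing from end:
  Pos -1: 'r' == 'r'
  Pos -2: 'e' != 'i' (stop)
LCS = "r" (length 1)


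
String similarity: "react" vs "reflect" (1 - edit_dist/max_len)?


Word 1: "react" (length 5)
Word 2: "reflect" (length 7)
One optimal edit sequence:
  1. keep 'r'
  2. keep 'e'
  3. insert 'f'  (+1)
  4. insert 'l'  (+1)
  5. substitute 'a' -> 'e'  (+1)
  6. keep 'c'
  7. keep 't'
Edit distance = 3
Max length = max(5, 7) = 7
Similarity = 1 - 3/7
= 0.5714


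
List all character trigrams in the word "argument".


Word: "argument" (length 8)
Number of trigrams = 8 - 3 + 1 = 6
  Position 0: "arg"
  Position 1: "rgu"
  Position 2: "gum"
  Position 3: "ume"
  Position 4: "men"
  Position 5: "ent"
Trigrams = "arg", "rgu", "gum", "ume", "men", "ent"


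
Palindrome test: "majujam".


Word: "majujam"
Reversed: "majujam"
Forward == Backward? majujam == majujam
Palindrome = Yes


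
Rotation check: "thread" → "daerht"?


Word: "thread", Candidate: "daerht"
Method: check if candidate is substring of word+word
"threadthread" contains "daerht"? No
Is rotation = No


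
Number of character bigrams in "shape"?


Word: "shape" (length 5)
Number of 2-grams = length - 2 + 1 = 5 - 2 + 1
= 4


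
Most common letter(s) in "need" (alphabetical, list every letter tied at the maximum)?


Word: "need"
Letter counts:
  'd': 1
  'e': 2
  'n': 1
Maximum count = 2
Most frequent = 'e' (2 times each)


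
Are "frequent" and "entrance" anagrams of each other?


Word 1: "frequent" → sorted: eefnqrtu
Word 2: "entrance" → sorted: aceennrt
Same letters? eefnqrtu != aceennrt
Anagram = No


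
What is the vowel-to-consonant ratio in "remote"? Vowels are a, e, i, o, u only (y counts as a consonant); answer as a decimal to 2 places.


Word: "remote"
Vowels (a,e,i,o,u): 3
Consonants: 3
Ratio = 3/3
= 1.00


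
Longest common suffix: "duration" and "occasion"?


Word 1: "duration"
Word 2: "occasion"
Comparing from end:
  Pos -1: 'n' == 'n'
  Pos -2: 'o' == 'o'
  Pos -3: 'i' == 'i'
  Pos -4: 't' != 's' (stop)
LCS = "ion" (length 3)


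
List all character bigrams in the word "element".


Word: "element" (length 7)
Number of bigrams = 7 - 2 + 1 = 6
  Position 0: "el"
  Position 1: "le"
  Position 2: "em"
  Position 3: "me"
  Position 4: "en"
  Position 5: "nt"
Bigrams = "el", "le", "em", "me", "en", "nt"


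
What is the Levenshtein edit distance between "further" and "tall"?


Word 1: "further" (length 7)
Word 2: "tall" (length 4)
One optimal edit sequence (insert/delete/substitute each cost 1):
  1. delete 'f'  (+1)
  2. delete 'u'  (+1)
  3. delete 'r'  (+1)
  4. keep 't'
  5. substitute 'h' -> 'a'  (+1)
  6. substitute 'e' -> 'l'  (+1)
  7. substitute 'r' -> 'l'  (+1)
Total edit operations: 6
Edit distance = 6


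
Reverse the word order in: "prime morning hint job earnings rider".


Original: "prime morning hint job earnings rider"
Words (1..n): prime | morning | hint | job | earnings | rider
Reversed (n..1): rider | earnings | job | hint | morning | prime
Result = "rider earnings job hint morning prime"


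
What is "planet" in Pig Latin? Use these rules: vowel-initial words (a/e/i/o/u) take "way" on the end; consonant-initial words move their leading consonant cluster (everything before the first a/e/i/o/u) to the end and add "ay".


Word: "planet"
Starts with consonant(s) → move to end, add 'ay'
Consonant cluster: "pl"
Pig Latin = "anetplay"


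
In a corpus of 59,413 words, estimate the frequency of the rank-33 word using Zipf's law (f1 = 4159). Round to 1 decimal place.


Zipf's law: f(r) = f(1) / r
f(1) = 4159
f(33) = 4159 / 33
= 126.0 occurrences


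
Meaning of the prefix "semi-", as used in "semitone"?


Prefix: semi-
As in: semitone -> semi- + tone
Meaning = half


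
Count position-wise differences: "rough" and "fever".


Comparing character by character (same length = 5):
  Pos 0: 'r' vs 'f' !=
  Pos 1: 'o' vs 'e' !=
  Pos 2: 'u' vs 'v' !=
  Pos 3: 'g' vs 'e' !=
  Pos 4: 'h' vs 'r' !=
Hamming distance = 5


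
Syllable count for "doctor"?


Word: "doctor"
Syllable breakdown: doc-tor
Counting: 2 parts
= 2 syllables


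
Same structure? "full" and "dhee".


Pattern of "full": [0, 1, 2, 2]
Pattern of "dhee": [0, 1, 2, 2]
Patterns match
Same pattern = Yes


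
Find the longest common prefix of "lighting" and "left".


Word 1: "lighting"
Word 2: "left"
Comparing from start:
  Pos 0: 'l' == 'l'
  Pos 1: 'i' != 'e' (stop)
LCP = "l" (length 1)


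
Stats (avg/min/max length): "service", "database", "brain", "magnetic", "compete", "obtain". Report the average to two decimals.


Lengths: "service"=7, "database"=8, "brain"=5, "magnetic"=8, "compete"=7, "obtain"=6
Sum = 41, Count = 6
Average = 41/6 = 6.83
= avg=6.83, min=5, max=8


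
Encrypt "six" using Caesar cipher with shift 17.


Word: "six"
Shift: 17
Each letter → (letter + shift) mod 26:
  's' (18) + 17 = 9 → 'j'
  'i' (8) + 17 = 25 → 'z'
  'x' (23) + 17 = 14 → 'o'
Result = "jzo"


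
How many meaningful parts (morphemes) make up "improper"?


Word: "improper"
Morphemes: im- | proper
Each morpheme carries meaning
= 2 morphemes


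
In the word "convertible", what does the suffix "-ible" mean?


Suffix: -ible
Example: convertible = convert + -ible
Meaning = capable of


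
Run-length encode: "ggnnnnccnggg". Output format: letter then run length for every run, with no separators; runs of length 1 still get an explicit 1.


String: "ggnnnnccnggg"
Scanning for consecutive runs:
  'g' x 2
  'n' x 4
  'c' x 2
  'n' x 1
  'g' x 3
RLE = "g2n4c2n1g3"


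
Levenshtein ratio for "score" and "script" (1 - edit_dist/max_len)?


Word 1: "score" (length 5)
Word 2: "script" (length 6)
One optimal edit sequence:
  1. keep 's'
  2. keep 'c'
  3. insert 'r'  (+1)
  4. substitute 'o' -> 'i'  (+1)
  5. substitute 'r' -> 'p'  (+1)
  6. substitute 'e' -> 't'  (+1)
Edit distance = 4
Max length = max(5, 6) = 6
Similarity = 1 - 4/6
= 0.3333


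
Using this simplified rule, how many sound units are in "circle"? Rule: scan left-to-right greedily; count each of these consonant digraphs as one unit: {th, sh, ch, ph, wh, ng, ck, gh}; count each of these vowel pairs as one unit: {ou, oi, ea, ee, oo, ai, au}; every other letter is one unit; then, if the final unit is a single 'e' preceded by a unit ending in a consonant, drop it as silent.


Word: "circle" (6 letters)
Left-to-right scan:
  [1] 'c' (letter)
  [2] 'i' (letter)
  [3] 'r' (letter)
  [4] 'c' (letter)
  [5] 'l' (letter)
  [6] 'e' (letter)
Units from scan: 6
Final unit is 'e' after a consonant -> drop as silent (-1)
Sound units = 5 units


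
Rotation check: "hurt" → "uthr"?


Word: "hurt", Candidate: "uthr"
Method: check if candidate is substring of word+word
"hurthurt" contains "uthr"? No
Is rotation = No


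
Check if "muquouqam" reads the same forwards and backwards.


Word: "muquouqam"
Reversed: "maquouqum"
Forward == Backward? muquouqam != maquouqum
Palindrome = No


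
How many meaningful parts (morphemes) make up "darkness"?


Word: "darkness"
Morphemes: dark / -ness
Each morpheme carries meaning
= 2 morphemes


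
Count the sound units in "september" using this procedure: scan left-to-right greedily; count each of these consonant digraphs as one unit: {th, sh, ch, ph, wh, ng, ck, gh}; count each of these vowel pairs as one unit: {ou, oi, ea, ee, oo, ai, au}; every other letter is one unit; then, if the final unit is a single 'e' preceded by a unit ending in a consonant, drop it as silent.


Word: "september" (9 letters)
Left-to-right scan:
  (1) 's' (letter)
  (2) 'e' (letter)
  (3) 'p' (letter)
  (4) 't' (letter)
  (5) 'e' (letter)
  (6) 'm' (letter)
  (7) 'b' (letter)
  (8) 'e' (letter)
  (9) 'r' (letter)
Units from scan: 9
Sound units = 9 units


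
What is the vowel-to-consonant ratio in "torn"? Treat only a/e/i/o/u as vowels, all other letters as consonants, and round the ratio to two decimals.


Word: "torn"
Vowels (a,e,i,o,u): 1
Consonants: 3
Ratio = 1/3
= 0.33


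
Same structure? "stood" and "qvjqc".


Pattern of "stood": [0, 1, 2, 2, 3]
Pattern of "qvjqc": [0, 1, 2, 0, 3]
Patterns do not match
Same pattern = No


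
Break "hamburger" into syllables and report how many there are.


Word: "hamburger"
Syllable breakdown: ham-bur-ger
Counting: 3 parts
= 3 syllables


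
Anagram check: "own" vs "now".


Word 1: "own" → sorted: now
Word 2: "now" → sorted: now
Same letters? now == now
Anagram = Yes


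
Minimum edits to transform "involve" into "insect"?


Word 1: "involve" (length 7)
Word 2: "insect" (length 6)
One optimal edit sequence (insert/delete/substitute each cost 1):
  1. keep 'i'
  2. keep 'n'
  3. delete 'v'  (+1)
  4. substitute 'o' -> 's'  (+1)
  5. substitute 'l' -> 'e'  (+1)
  6. substitute 'v' -> 'c'  (+1)
  7. substitute 'e' -> 't'  (+1)
Total edit operations: 5
Edit distance = 5


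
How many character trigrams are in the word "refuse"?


Word: "refuse" (length 6)
Number of 3-grams = length - 3 + 1 = 6 - 3 + 1
= 4


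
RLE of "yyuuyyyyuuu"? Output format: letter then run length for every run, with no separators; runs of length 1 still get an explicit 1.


String: "yyuuyyyyuuu"
Scanning for consecutive runs:
  'y' x 2
  'u' x 2
  'y' x 4
  'u' x 3
RLE = "y2u2y4u3"


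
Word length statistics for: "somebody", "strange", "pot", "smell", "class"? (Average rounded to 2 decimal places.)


Lengths: "somebody"=8, "strange"=7, "pot"=3, "smell"=5, "class"=5
Sum = 28, Count = 5
Average = 28/5 = 5.60
= avg=5.60, min=3, max=8


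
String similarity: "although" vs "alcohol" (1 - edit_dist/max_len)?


Word 1: "although" (length 8)
Word 2: "alcohol" (length 7)
One optimal edit sequence:
  1. keep 'a'
  2. keep 'l'
  3. delete 't'  (+1)
  4. substitute 'h' -> 'c'  (+1)
  5. keep 'o'
  6. substitute 'u' -> 'h'  (+1)
  7. substitute 'g' -> 'o'  (+1)
  8. substitute 'h' -> 'l'  (+1)
Edit distance = 5
Max length = max(8, 7) = 8
Similarity = 1 - 5/8
= 0.3750


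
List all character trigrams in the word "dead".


Word: "dead" (length 4)
Number of trigrams = 4 - 3 + 1 = 2
  Position 0: "dea"
  Position 1: "ead"
Trigrams = "dea", "ead"


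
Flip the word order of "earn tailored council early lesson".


Original: "earn tailored council early lesson"
Words (1..n): earn | tailored | council | early | lesson
Reversed (n..1): lesson | early | council | tailored | earn
Result = "lesson early council tailored earn"


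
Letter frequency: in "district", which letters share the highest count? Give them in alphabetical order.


Word: "district"
Letter counts:
  'c': 1
  'd': 1
  'i': 2
  'r': 1
  's': 1
  't': 2
Maximum count = 2
Most frequent = 'i', 't' (2 times each)


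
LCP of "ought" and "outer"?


Word 1: "ought"
Word 2: "outer"
Comparing from start:
  Pos 0: 'o' == 'o'
  Pos 1: 'u' == 'u'
  Pos 2: 'g' != 't' (stop)
LCP = "ou" (length 2)


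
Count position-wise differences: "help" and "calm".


Comparing character by character (same length = 4):
  Pos 0: 'h' vs 'c' !=
  Pos 1: 'e' vs 'a' !=
  Pos 2: 'l' vs 'l' =
  Pos 3: 'p' vs 'm' !=
Hamming distance = 3


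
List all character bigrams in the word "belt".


Word: "belt" (length 4)
Number of bigrams = 4 - 2 + 1 = 3
  Position 0: "be"
  Position 1: "el"
  Position 2: "lt"
Bigrams = "be", "el", "lt"


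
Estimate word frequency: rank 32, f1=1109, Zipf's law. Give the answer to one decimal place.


Zipf's law: f(r) = f(1) / r
f(1) = 1109
f(32) = 1109 / 32
= 34.7 occurrences


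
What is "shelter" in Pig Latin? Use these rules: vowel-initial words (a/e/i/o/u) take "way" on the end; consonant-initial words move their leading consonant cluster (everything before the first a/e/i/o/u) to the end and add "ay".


Word: "shelter"
Starts with consonant(s) → move to end, add 'ay'
Consonant cluster: "sh"
Pig Latin = "eltershay"


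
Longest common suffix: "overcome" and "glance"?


Word 1: "overcome"
Word 2: "glance"
Comparing from end:
  Pos -1: 'e' == 'e'
  Pos -2: 'm' != 'c' (stop)
LCS = "e" (length 1)


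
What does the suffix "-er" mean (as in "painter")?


Suffix: -er
Example: painter = paint + -er
Meaning = one who / more


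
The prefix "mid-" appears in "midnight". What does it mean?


Prefix: mid-
Example: midnight = mid- + night
Meaning = middle


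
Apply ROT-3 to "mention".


Word: "mention"
Shift: 3
Each letter → (letter + shift) mod 26:
  'm' (12) + 3 = 15 → 'p'
  'e' (4) + 3 = 7 → 'h'
  'n' (13) + 3 = 16 → 'q'
  't' (19) + 3 = 22 → 'w'
  'i' (8) + 3 = 11 → 'l'
  'o' (14) + 3 = 17 → 'r'
  'n' (13) + 3 = 16 → 'q'
Result = "phqwlrq"


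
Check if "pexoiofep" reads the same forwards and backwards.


Word: "pexoiofep"
Reversed: "pefoioxep"
Forward == Backward? pexoiofep != pefoioxep
Palindrome = No


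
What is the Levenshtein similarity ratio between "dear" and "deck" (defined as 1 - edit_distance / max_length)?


Word 1: "dear" (length 4)
Word 2: "deck" (length 4)
One optimal edit sequence:
  1. keep 'd'
  2. keep 'e'
  3. substitute 'a' -> 'c'  (+1)
  4. substitute 'r' -> 'k'  (+1)
Edit distance = 2
Max length = max(4, 4) = 4
Similarity = 1 - 2/4
= 0.5000


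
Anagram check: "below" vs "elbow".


Word 1: "below" → sorted: below
Word 2: "elbow" → sorted: below
Same letters? below == below
Anagram = Yes


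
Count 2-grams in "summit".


Word: "summit" (length 6)
Number of 2-grams = length - 2 + 1 = 6 - 2 + 1
= 5


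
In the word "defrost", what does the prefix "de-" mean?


Prefix: de-
Example: defrost = de- + frost
Meaning = remove / reverse


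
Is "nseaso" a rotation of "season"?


Word: "season", Candidate: "nseaso"
Method: check if candidate is substring of word+word
"seasonseason" contains "nseaso"? Yes
Is rotation = Yes


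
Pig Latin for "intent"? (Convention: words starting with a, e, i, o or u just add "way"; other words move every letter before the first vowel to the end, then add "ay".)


Word: "intent"
Starts with vowel → add 'way'
Pig Latin = "intentway"


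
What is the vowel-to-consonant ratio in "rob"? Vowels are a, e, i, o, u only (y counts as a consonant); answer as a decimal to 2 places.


Word: "rob"
Vowels (a,e,i,o,u): 1
Consonants: 2
Ratio = 1/2
= 0.50


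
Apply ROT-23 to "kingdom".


Word: "kingdom"
Shift: 23
Each letter → (letter + shift) mod 26:
  'k' (10) + 23 = 7 → 'h'
  'i' (8) + 23 = 5 → 'f'
  'n' (13) + 23 = 10 → 'k'
  'g' (6) + 23 = 3 → 'd'
  'd' (3) + 23 = 0 → 'a'
  'o' (14) + 23 = 11 → 'l'
  'm' (12) + 23 = 9 → 'j'
Result = "hfkdalj"


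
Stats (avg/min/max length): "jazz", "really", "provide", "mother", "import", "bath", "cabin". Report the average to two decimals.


Lengths: "jazz"=4, "really"=6, "provide"=7, "mother"=6, "import"=6, "bath"=4, "cabin"=5
Sum = 38, Count = 7
Average = 38/7 = 5.43
= avg=5.43, min=4, max=7


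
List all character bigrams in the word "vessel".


Word: "vessel" (length 6)
Number of bigrams = 6 - 2 + 1 = 5
  Position 0: "ve"
  Position 1: "es"
  Position 2: "ss"
  Position 3: "se"
  Position 4: "el"
Bigrams = "ve", "es", "ss", "se", "el"


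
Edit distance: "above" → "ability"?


Word 1: "above" (length 5)
Word 2: "ability" (length 7)
One optimal edit sequence (insert/delete/substitute each cost 1):
  1. keep 'a'
  2. keep 'b'
  3. insert 'i'  (+1)
  4. insert 'l'  (+1)
  5. substitute 'o' -> 'i'  (+1)
  6. substitute 'v' -> 't'  (+1)
  7. substitute 'e' -> 'y'  (+1)
Total edit operations: 5
Edit distance = 5


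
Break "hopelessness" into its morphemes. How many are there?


Word: "hopelessness"
Morphemes: hope | -less | -ness
Each morpheme carries meaning
= 3 morphemes


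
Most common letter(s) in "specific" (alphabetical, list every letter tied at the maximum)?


Word: "specific"
Letter counts:
  'c': 2
  'e': 1
  'f': 1
  'i': 2
  'p': 1
  's': 1
Maximum count = 2
Most frequent = 'c', 'i' (2 times each)


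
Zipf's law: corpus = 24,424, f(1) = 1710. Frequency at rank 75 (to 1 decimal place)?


Zipf's law: f(r) = f(1) / r
f(1) = 1710
f(75) = 1710 / 75
= 22.8 occurrences


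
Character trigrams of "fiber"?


Word: "fiber" (length 5)
Number of trigrams = 5 - 3 + 1 = 3
  Position 0: "fib"
  Position 1: "ibe"
  Position 2: "ber"
Trigrams = "fib", "ibe", "ber"


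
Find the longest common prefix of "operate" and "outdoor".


Word 1: "operate"
Word 2: "outdoor"
Comparing from start:
  Pos 0: 'o' == 'o'
  Pos 1: 'p' != 'u' (stop)
LCP = "o" (length 1)


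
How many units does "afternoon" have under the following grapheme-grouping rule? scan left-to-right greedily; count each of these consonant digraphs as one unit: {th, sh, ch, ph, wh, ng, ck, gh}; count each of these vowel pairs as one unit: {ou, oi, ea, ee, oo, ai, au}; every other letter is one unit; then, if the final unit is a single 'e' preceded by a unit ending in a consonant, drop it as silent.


Word: "afternoon" (9 letters)
Left-to-right scan:
  (1) 'a' (letter)
  (2) 'f' (letter)
  (3) 't' (letter)
  (4) 'e' (letter)
  (5) 'r' (letter)
  (6) 'n' (letter)
  (7) 'oo' (vowel-pair)
  (8) 'n' (letter)
Units from scan: 8
Sound units = 8 units


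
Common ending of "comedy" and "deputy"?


Word 1: "comedy"
Word 2: "deputy"
Comparing from end:
  Pos -1: 'y' == 'y'
  Pos -2: 'd' != 't' (stop)
LCS = "y" (length 1)


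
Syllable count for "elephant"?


Word: "elephant"
Syllable breakdown: el-e-phant
Counting: 3 parts
= 3 syllables


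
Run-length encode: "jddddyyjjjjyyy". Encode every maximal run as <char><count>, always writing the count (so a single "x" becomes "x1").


String: "jddddyyjjjjyyy"
Scanning for consecutive runs:
  'j' x 1
  'd' x 4
  'y' x 2
  'j' x 4
  'y' x 3
RLE = "j1d4y2j4y3"


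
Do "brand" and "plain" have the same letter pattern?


Pattern of "brand": [0, 1, 2, 3, 4]
Pattern of "plain": [0, 1, 2, 3, 4]
Patterns match
Same pattern = Yes


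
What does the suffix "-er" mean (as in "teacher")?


Suffix: -er
As in: teacher -> teach + -er
Meaning = one who / more


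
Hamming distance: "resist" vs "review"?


Comparing character by character (same length = 6):
  Pos 0: 'r' vs 'r' =
  Pos 1: 'e' vs 'e' =
  Pos 2: 's' vs 'v' !=
  Pos 3: 'i' vs 'i' =
  Pos 4: 's' vs 'e' !=
  Pos 5: 't' vs 'w' !=
Hamming distance = 3


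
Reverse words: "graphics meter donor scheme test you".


Original: "graphics meter donor scheme test you"
Words (1..n): graphics | meter | donor | scheme | test | you
Reversed (n..1): you | test | scheme | donor | meter | graphics
Result = "you test scheme donor meter graphics"


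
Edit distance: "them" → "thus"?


Word 1: "them" (length 4)
Word 2: "thus" (length 4)
One optimal edit sequence (insert/delete/substitute each cost 1):
  1. keep 't'
  2. keep 'h'
  3. substitute 'e' -> 'u'  (+1)
  4. substitute 'm' -> 's'  (+1)
Total edit operations: 2
Edit distance = 2


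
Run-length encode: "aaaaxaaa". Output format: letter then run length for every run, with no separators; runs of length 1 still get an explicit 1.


String: "aaaaxaaa"
Scanning for consecutive runs:
  'a' x 4
  'x' x 1
  'a' x 3
RLE = "a4x1a3"


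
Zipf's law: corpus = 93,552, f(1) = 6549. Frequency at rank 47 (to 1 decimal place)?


Zipf's law: f(r) = f(1) / r
f(1) = 6549
f(47) = 6549 / 47
= 139.3 occurrences


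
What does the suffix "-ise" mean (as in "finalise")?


Suffix: -ise
As in: finalise -> final + -ise
Meaning = to make


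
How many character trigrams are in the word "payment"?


Word: "payment" (length 7)
Number of 3-grams = length - 3 + 1 = 7 - 3 + 1
= 5


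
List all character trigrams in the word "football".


Word: "football" (length 8)
Number of trigrams = 8 - 3 + 1 = 6
  Position 0: "foo"
  Position 1: "oot"
  Position 2: "otb"
  Position 3: "tba"
  Position 4: "bal"
  Position 5: "all"
Trigrams = "foo", "oot", "otb", "tba", "bal", "all"


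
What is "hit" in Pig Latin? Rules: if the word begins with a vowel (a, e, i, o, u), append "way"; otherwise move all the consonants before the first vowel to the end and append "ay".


Word: "hit"
Starts with consonant(s) → move to end, add 'ay'
Consonant cluster: "h"
Pig Latin = "ithay"


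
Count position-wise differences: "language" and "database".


Comparing character by character (same length = 8):
  Pos 0: 'l' vs 'd' !=
  Pos 1: 'a' vs 'a' =
  Pos 2: 'n' vs 't' !=
  Pos 3: 'g' vs 'a' !=
  Pos 4: 'u' vs 'b' !=
  Pos 5: 'a' vs 'a' =
  Pos 6: 'g' vs 's' !=
  Pos 7: 'e' vs 'e' =
Hamming distance = 5


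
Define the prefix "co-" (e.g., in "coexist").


Prefix: co-
Example: coexist (co- + exist)
Meaning = together


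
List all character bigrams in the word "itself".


Word: "itself" (length 6)
Number of bigrams = 6 - 2 + 1 = 5
  Position 0: "it"
  Position 1: "ts"
  Position 2: "se"
  Position 3: "el"
  Position 4: "lf"
Bigrams = "it", "ts", "se", "el", "lf"


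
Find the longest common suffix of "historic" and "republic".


Word 1: "historic"
Word 2: "republic"
Comparing from end:
  Pos -1: 'c' == 'c'
  Pos -2: 'i' == 'i'
  Pos -3: 'r' != 'l' (stop)
LCS = "ic" (length 2)


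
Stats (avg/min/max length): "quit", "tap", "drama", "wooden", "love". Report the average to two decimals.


Lengths: "quit"=4, "tap"=3, "drama"=5, "wooden"=6, "love"=4
Sum = 22, Count = 5
Average = 22/5 = 4.40
= avg=4.40, min=3, max=6


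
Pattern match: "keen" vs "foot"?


Pattern of "keen": [0, 1, 1, 2]
Pattern of "foot": [0, 1, 1, 2]
Patterns match
Same pattern = Yes


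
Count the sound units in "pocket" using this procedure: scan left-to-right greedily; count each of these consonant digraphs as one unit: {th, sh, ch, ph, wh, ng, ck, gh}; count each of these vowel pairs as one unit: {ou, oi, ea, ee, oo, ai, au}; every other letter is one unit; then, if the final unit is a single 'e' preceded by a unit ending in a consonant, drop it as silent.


Word: "pocket" (6 letters)
Left-to-right scan:
  (1) 'p' (letter)
  (2) 'o' (letter)
  (3) 'ck' (digraph)
  (4) 'e' (letter)
  (5) 't' (letter)
Units from scan: 5
Sound units = 5 units


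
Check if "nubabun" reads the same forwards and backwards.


Word: "nubabun"
Reversed: "nubabun"
Forward == Backward? nubabun == nubabun
Palindrome = Yes


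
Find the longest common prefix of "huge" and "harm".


Word 1: "huge"
Word 2: "harm"
Comparing from start:
  Pos 0: 'h' == 'h'
  Pos 1: 'u' != 'a' (stop)
LCP = "h" (length 1)


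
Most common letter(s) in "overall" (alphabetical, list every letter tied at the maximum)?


Word: "overall"
Letter counts:
  'a': 1
  'e': 1
  'l': 2
  'o': 1
  'r': 1
  'v': 1
Maximum count = 2
Most frequent = 'l' (2 times each)


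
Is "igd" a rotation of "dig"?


Word: "dig", Candidate: "igd"
Method: check if candidate is substring of word+word
"digdig" contains "igd"? Yes
Is rotation = Yes


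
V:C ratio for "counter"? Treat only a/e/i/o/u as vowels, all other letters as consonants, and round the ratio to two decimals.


Word: "counter"
Vowels (a,e,i,o,u): 3
Consonants: 4
Ratio = 3/4
= 0.75


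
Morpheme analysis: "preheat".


Word: "preheat"
Morphemes: pre- | heat
Each morpheme carries meaning
= 2 morphemes


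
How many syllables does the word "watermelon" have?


Word: "watermelon"
Syllable breakdown: wa | ter | mel | on
Counting: 4 parts
= 4 syllables


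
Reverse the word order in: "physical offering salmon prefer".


Original: "physical offering salmon prefer"
Words (1..n): physical | offering | salmon | prefer
Reversed (n..1): prefer | salmon | offering | physical
Result = "prefer salmon offering physical"


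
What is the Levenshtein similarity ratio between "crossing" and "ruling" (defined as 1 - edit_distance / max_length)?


Word 1: "crossing" (length 8)
Word 2: "ruling" (length 6)
One optimal edit sequence:
  1. delete 'c'  (+1)
  2. keep 'r'
  3. delete 'o'  (+1)
  4. substitute 's' -> 'u'  (+1)
  5. substitute 's' -> 'l'  (+1)
  6. keep 'i'
  7. keep 'n'
  8. keep 'g'
Edit distance = 4
Max length = max(8, 6) = 8
Similarity = 1 - 4/8
= 0.5000


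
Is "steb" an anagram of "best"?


Word 1: "best" → sorted: best
Word 2: "steb" → sorted: best
Same letters? best == best
Anagram = Yes


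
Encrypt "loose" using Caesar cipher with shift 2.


Word: "loose"
Shift: 2
Each letter → (letter + shift) mod 26:
  'l' (11) + 2 = 13 → 'n'
  'o' (14) + 2 = 16 → 'q'
  'o' (14) + 2 = 16 → 'q'
  's' (18) + 2 = 20 → 'u'
  'e' (4) + 2 = 6 → 'g'
Result = "nqqug"


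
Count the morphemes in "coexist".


Word: "coexist"
Morphemes: co- + exist
Each morpheme carries meaning
= 2 morphemes


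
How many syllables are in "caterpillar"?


Word: "caterpillar"
Syllable breakdown: cat | er | pil | lar
Counting: 4 parts
= 4 syllables


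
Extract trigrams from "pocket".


Word: "pocket" (length 6)
Number of trigrams = 6 - 3 + 1 = 4
  Position 0: "poc"
  Position 1: "ock"
  Position 2: "cke"
  Position 3: "ket"
Trigrams = "poc", "ock", "cke", "ket"


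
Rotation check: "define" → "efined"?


Word: "define", Candidate: "efined"
Method: check if candidate is substring of word+word
"definedefine" contains "efined"? Yes
Is rotation = Yes


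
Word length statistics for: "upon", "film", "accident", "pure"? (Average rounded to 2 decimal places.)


Lengths: "upon"=4, "film"=4, "accident"=8, "pure"=4
Sum = 20, Count = 4
Average = 20/4 = 5.00
= avg=5.00, min=4, max=8


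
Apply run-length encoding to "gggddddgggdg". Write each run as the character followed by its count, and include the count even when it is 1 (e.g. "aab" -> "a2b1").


String: "gggddddgggdg"
Scanning for consecutive runs:
  'g' x 3
  'd' x 4
  'g' x 3
  'd' x 1
  'g' x 1
RLE = "g3d4g3d1g1"


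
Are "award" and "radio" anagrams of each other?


Word 1: "award" → sorted: aadrw
Word 2: "radio" → sorted: adior
Same letters? aadrw != adior
Anagram = No


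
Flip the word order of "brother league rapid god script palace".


Original: "brother league rapid god script palace"
Words (1..n): brother | league | rapid | god | script | palace
Reversed (n..1): palace | script | god | rapid | league | brother
Result = "palace script god rapid league brother"


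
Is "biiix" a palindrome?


Word: "biiix"
Reversed: "xiiib"
Forward == Backward? biiix != xiiib
Palindrome = No


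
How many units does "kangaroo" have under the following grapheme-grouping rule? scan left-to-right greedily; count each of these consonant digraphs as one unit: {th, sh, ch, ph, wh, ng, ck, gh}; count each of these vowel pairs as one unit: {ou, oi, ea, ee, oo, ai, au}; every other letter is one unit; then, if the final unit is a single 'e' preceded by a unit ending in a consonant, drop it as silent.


Word: "kangaroo" (8 letters)
Left-to-right scan:
  (1) 'k' (letter)
  (2) 'a' (letter)
  (3) 'ng' (digraph)
  (4) 'a' (letter)
  (5) 'r' (letter)
  (6) 'oo' (vowel-pair)
Units from scan: 6
Sound units = 6 units


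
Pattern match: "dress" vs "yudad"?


Pattern of "dress": [0, 1, 2, 3, 3]
Pattern of "yudad": [0, 1, 2, 3, 2]
Patterns do not match
Same pattern = No


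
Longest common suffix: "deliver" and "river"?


Word 1: "deliver"
Word 2: "river"
Comparing from end:
  Pos -1: 'r' == 'r'
  Pos -2: 'e' == 'e'
  Pos -3: 'v' == 'v'
  Pos -4: 'i' == 'i'
  Pos -5: 'l' != 'r' (stop)
LCS = "iver" (length 4)


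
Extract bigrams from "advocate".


Word: "advocate" (length 8)
Number of bigrams = 8 - 2 + 1 = 7
  Position 0: "ad"
  Position 1: "dv"
  Position 2: "vo"
  Position 3: "oc"
  Position 4: "ca"
  Position 5: "at"
  Position 6: "te"
Bigrams = "ad", "dv", "vo", "oc", "ca", "at", "te"


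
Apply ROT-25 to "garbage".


Word: "garbage"
Shift: 25
Each letter → (letter + shift) mod 26:
  'g' (6) + 25 = 5 → 'f'
  'a' (0) + 25 = 25 → 'z'
  'r' (17) + 25 = 16 → 'q'
  'b' (1) + 25 = 0 → 'a'
  'a' (0) + 25 = 25 → 'z'
  'g' (6) + 25 = 5 → 'f'
  'e' (4) + 25 = 3 → 'd'
Result = "fzqazfd"


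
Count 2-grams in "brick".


Word: "brick" (length 5)
Number of 2-grams = length - 2 + 1 = 5 - 2 + 1
= 4


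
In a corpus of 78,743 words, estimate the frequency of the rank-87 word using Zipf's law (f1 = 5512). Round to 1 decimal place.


Zipf's law: f(r) = f(1) / r
f(1) = 5512
f(87) = 5512 / 87
= 63.4 occurrences


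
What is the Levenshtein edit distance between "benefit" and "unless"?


Word 1: "benefit" (length 7)
Word 2: "unless" (length 6)
One optimal edit sequence (insert/delete/substitute each cost 1):
  1. delete 'b'  (+1)
  2. substitute 'e' -> 'u'  (+1)
  3. keep 'n'
  4. substitute 'e' -> 'l'  (+1)
  5. substitute 'f' -> 'e'  (+1)
  6. substitute 'i' -> 's'  (+1)
  7. substitute 't' -> 's'  (+1)
Total edit operations: 6
Edit distance = 6


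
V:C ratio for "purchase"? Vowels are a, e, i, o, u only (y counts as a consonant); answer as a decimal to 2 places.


Word: "purchase"
Vowels (a,e,i,o,u): 3
Consonants: 5
Ratio = 3/5
= 0.60


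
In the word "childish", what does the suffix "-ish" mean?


Suffix: -ish
As in: childish -> child + -ish
Meaning = somewhat / having the qualities of


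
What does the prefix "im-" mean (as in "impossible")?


Prefix: im-
Example: impossible = im- + possible
Meaning = not / into


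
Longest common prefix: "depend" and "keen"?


Word 1: "depend"
Word 2: "keen"
Comparing from start:
  Pos 0: 'd' != 'k' (stop)
LCP = "" (length 0)


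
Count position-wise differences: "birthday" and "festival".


Comparing character by character (same length = 8):
  Pos 0: 'b' vs 'f' !=
  Pos 1: 'i' vs 'e' !=
  Pos 2: 'r' vs 's' !=
  Pos 3: 't' vs 't' =
  Pos 4: 'h' vs 'i' !=
  Pos 5: 'd' vs 'v' !=
  Pos 6: 'a' vs 'a' =
  Pos 7: 'y' vs 'l' !=
Hamming distance = 6


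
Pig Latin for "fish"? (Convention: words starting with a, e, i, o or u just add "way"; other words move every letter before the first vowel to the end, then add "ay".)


Word: "fish"
Starts with consonant(s) → move to end, add 'ay'
Consonant cluster: "f"
Pig Latin = "ishfay"


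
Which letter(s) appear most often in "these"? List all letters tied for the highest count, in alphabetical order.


Word: "these"
Letter counts:
  'e': 2
  'h': 1
  's': 1
  't': 1
Maximum count = 2
Most frequent = 'e' (2 times each)


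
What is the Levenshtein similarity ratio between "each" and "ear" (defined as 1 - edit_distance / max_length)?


Word 1: "each" (length 4)
Word 2: "ear" (length 3)
One optimal edit sequence:
  1. keep 'e'
  2. keep 'a'
  3. delete 'c'  (+1)
  4. substitute 'h' -> 'r'  (+1)
Edit distance = 2
Max length = max(4, 3) = 4
Similarity = 1 - 2/4
= 0.5000


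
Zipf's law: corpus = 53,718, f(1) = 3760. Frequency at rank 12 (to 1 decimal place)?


Zipf's law: f(r) = f(1) / r
f(1) = 3760
f(12) = 3760 / 12
= 313.3 occurrences


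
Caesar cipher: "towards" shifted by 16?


Word: "towards"
Shift: 16
Each letter → (letter + shift) mod 26:
  't' (19) + 16 = 9 → 'j'
  'o' (14) + 16 = 4 → 'e'
  'w' (22) + 16 = 12 → 'm'
  'a' (0) + 16 = 16 → 'q'
  'r' (17) + 16 = 7 → 'h'
  'd' (3) + 16 = 19 → 't'
  's' (18) + 16 = 8 → 'i'
Result = "jemqhti"


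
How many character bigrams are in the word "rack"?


Word: "rack" (length 4)
Number of 2-grams = length - 2 + 1 = 4 - 2 + 1
= 3


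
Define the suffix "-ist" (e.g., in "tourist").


Suffix: -ist
As in: tourist -> tour + -ist
Meaning = one who practices


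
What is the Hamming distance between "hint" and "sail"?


Comparing character by character (same length = 4):
  Pos 0: 'h' vs 's' !=
  Pos 1: 'i' vs 'a' !=
  Pos 2: 'n' vs 'i' !=
  Pos 3: 't' vs 'l' !=
Hamming distance = 4


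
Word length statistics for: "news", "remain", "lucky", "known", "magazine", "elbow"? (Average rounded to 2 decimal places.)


Lengths: "news"=4, "remain"=6, "lucky"=5, "known"=5, "magazine"=8, "elbow"=5
Sum = 33, Count = 6
Average = 33/6 = 5.50
= avg=5.50, min=4, max=8


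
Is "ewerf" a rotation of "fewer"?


Word: "fewer", Candidate: "ewerf"
Method: check if candidate is substring of word+word
"fewerfewer" contains "ewerf"? Yes
Is rotation = Yes


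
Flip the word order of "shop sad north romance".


Original: "shop sad north romance"
Words (1..n): shop | sad | north | romance
Reversed (n..1): romance | north | sad | shop
Result = "romance north sad shop"


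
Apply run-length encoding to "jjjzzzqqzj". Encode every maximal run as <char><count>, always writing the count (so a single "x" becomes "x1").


String: "jjjzzzqqzj"
Scanning for consecutive runs:
  'j' x 3
  'z' x 3
  'q' x 2
  'z' x 1
  'j' x 1
RLE = "j3z3q2z1j1"


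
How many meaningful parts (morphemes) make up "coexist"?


Word: "coexist"
Morphemes: co- / exist
Each morpheme carries meaning
= 2 morphemes


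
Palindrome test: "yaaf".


Word: "yaaf"
Reversed: "faay"
Forward == Backward? yaaf != faay
Palindrome = No


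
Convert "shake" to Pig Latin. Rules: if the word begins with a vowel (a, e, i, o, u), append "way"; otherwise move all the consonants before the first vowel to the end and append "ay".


Word: "shake"
Starts with consonant(s) → move to end, add 'ay'
Consonant cluster: "sh"
Pig Latin = "akeshay"


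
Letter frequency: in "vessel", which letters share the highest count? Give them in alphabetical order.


Word: "vessel"
Letter counts:
  'e': 2
  'l': 1
  's': 2
  'v': 1
Maximum count = 2
Most frequent = 'e', 's' (2 times each)


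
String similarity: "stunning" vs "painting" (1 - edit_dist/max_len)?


Word 1: "stunning" (length 8)
Word 2: "painting" (length 8)
One optimal edit sequence:
  1. substitute 's' -> 'p'  (+1)
  2. substitute 't' -> 'a'  (+1)
  3. substitute 'u' -> 'i'  (+1)
  4. keep 'n'
  5. substitute 'n' -> 't'  (+1)
  6. keep 'i'
  7. keep 'n'
  8. keep 'g'
Edit distance = 4
Max length = max(8, 8) = 8
Similarity = 1 - 4/8
= 0.5000


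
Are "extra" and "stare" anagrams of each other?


Word 1: "extra" → sorted: aertx
Word 2: "stare" → sorted: aerst
Same letters? aertx != aerst
Anagram = No


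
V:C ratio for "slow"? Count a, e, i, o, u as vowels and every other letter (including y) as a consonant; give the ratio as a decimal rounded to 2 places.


Word: "slow"
Vowels (a,e,i,o,u): 1
Consonants: 3
Ratio = 1/3
= 0.33


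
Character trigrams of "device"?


Word: "device" (length 6)
Number of trigrams = 6 - 3 + 1 = 4
  Position 0: "dev"
  Position 1: "evi"
  Position 2: "vic"
  Position 3: "ice"
Trigrams = "dev", "evi", "vic", "ice"


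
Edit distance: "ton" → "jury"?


Word 1: "ton" (length 3)
Word 2: "jury" (length 4)
One optimal edit sequence (insert/delete/substitute each cost 1):
  1. insert 'j'  (+1)
  2. substitute 't' -> 'u'  (+1)
  3. substitute 'o' -> 'r'  (+1)
  4. substitute 'n' -> 'y'  (+1)
Total edit operations: 4
Edit distance = 4


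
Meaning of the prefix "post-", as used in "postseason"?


Prefix: post-
Example: postseason (post- + season)
Meaning = after


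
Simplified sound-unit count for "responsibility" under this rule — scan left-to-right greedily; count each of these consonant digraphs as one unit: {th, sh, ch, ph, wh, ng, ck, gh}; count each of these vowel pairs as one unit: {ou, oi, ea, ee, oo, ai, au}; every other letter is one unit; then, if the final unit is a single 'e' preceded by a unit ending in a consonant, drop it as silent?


Word: "responsibility" (14 letters)
Left-to-right scan:
  [1] 'r' (letter)
  [2] 'e' (letter)
  [3] 's' (letter)
  [4] 'p' (letter)
  [5] 'o' (letter)
  [6] 'n' (letter)
  [7] 's' (letter)
  [8] 'i' (letter)
  [9] 'b' (letter)
  [10] 'i' (letter)
  [11] 'l' (letter)
  [12] 'i' (letter)
  [13] 't' (letter)
  [14] 'y' (letter)
Units from scan: 14
Sound units = 14 units


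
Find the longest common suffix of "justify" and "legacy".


Word 1: "justify"
Word 2: "legacy"
Comparing from end:
  Pos -1: 'y' == 'y'
  Pos -2: 'f' != 'c' (stop)
LCS = "y" (length 1)


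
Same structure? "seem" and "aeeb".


Pattern of "seem": [0, 1, 1, 2]
Pattern of "aeeb": [0, 1, 1, 2]
Patterns match
Same pattern = Yes


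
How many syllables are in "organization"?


Word: "organization"
Syllable breakdown: or / gan / i / za / tion
Counting: 5 parts
= 5 syllables


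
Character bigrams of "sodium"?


Word: "sodium" (length 6)
Number of bigrams = 6 - 2 + 1 = 5
  Position 0: "so"
  Position 1: "od"
  Position 2: "di"
  Position 3: "iu"
  Position 4: "um"
Bigrams = "so", "od", "di", "iu", "um"


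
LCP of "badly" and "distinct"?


Word 1: "badly"
Word 2: "distinct"
Comparing from start:
  Pos 0: 'b' != 'd' (stop)
LCP = "" (length 0)


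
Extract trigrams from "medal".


Word: "medal" (length 5)
Number of trigrams = 5 - 3 + 1 = 3
  Position 0: "med"
  Position 1: "eda"
  Position 2: "dal"
Trigrams = "med", "eda", "dal"


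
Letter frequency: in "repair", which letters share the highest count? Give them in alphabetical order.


Word: "repair"
Letter counts:
  'a': 1
  'e': 1
  'i': 1
  'p': 1
  'r': 2
Maximum count = 2
Most frequent = 'r' (2 times each)


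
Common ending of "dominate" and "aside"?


Word 1: "dominate"
Word 2: "aside"
Comparing from end:
  Pos -1: 'e' == 'e'
  Pos -2: 't' != 'd' (stop)
LCS = "e" (length 1)


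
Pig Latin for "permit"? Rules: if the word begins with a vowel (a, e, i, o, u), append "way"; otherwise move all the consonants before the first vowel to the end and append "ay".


Word: "permit"
Starts with consonant(s) → move to end, add 'ay'
Consonant cluster: "p"
Pig Latin = "ermitpay"


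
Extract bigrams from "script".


Word: "script" (length 6)
Number of bigrams = 6 - 2 + 1 = 5
  Position 0: "sc"
  Position 1: "cr"
  Position 2: "ri"
  Position 3: "ip"
  Position 4: "pt"
Bigrams = "sc", "cr", "ri", "ip", "pt"


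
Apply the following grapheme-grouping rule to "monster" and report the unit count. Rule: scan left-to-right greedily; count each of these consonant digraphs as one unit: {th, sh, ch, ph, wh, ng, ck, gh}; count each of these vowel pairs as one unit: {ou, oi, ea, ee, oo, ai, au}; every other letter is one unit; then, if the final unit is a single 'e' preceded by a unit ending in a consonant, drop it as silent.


Word: "monster" (7 letters)
Left-to-right scan:
  [1] 'm' (letter)
  [2] 'o' (letter)
  [3] 'n' (letter)
  [4] 's' (letter)
  [5] 't' (letter)
  [6] 'e' (letter)
  [7] 'r' (letter)
Units from scan: 7
Sound units = 7 units


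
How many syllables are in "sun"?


Word: "sun"
Syllable breakdown: sun
Counting: 1 part
= 1 syllable


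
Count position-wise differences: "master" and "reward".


Comparing character by character (same length = 6):
  Pos 0: 'm' vs 'r' !=
  Pos 1: 'a' vs 'e' !=
  Pos 2: 's' vs 'w' !=
  Pos 3: 't' vs 'a' !=
  Pos 4: 'e' vs 'r' !=
  Pos 5: 'r' vs 'd' !=
Hamming distance = 6


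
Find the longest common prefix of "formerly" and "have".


Word 1: "formerly"
Word 2: "have"
Comparing from start:
  Pos 0: 'f' != 'h' (stop)
LCP = "" (length 0)


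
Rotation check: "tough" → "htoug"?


Word: "tough", Candidate: "htoug"
Method: check if candidate is substring of word+word
"toughtough" contains "htoug"? Yes
Is rotation = Yes


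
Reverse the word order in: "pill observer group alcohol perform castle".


Original: "pill observer group alcohol perform castle"
Words (1..n): pill | observer | group | alcohol | perform | castle
Reversed (n..1): castle | perform | alcohol | group | observer | pill
Result = "castle perform alcohol group observer pill"
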